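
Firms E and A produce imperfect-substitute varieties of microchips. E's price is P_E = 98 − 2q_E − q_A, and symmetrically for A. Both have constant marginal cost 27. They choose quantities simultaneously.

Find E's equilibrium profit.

Firm E's profit: π = q_E(98 − 2q_E − q_A) − 27q_E.
∂π/∂q_E = 71 − 4q_E − q_A = 0 ⇒ q_E = 17.75 − 0.25q_A.
The game is symmetric, so in equilibrium q_A = q_E: the reaction function gives 1.25q_E = 17.75, hence q_E = 14.2.
P_E = 98 − 2·14.2 − 14.2 = 55.4.
Profit = (55.4 − 27)·14.2 = 403.28.

403.28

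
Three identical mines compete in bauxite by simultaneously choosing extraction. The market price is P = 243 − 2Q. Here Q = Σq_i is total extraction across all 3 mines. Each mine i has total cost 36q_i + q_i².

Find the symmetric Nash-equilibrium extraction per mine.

A representative mine's profit is π_i = q_i(243 − 2Q) − 36q_i − q_i², with Q = q_i + Σ_{j≠i} q_j.
First-order condition: 207 − 6q_i − 2Σ_{j≠i} q_j = 0.
In a symmetric equilibrium every mine chooses the same q, so Σ_{j≠i} q_j = 2q. The condition becomes 207 − 10q = 0, giving q = 207/10 = 20.7.

20.7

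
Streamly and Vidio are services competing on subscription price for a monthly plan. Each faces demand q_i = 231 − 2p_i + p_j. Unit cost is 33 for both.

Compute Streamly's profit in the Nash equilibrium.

8712

Streamly's profit: π = (p_{Streamly} − 33)(231 − 2p_{Streamly} + p_{Vidio}).
∂π/∂p_{Streamly} = 297 − 4p_{Streamly} + p_{Vidio} = 0 ⇒ p_{Streamly} = 74.25 + 0.25p_{Vidio}.
Setting p_{Streamly} = p_{Vidio} in the reaction function: p_{Streamly} = 74.25 + 0.25p_{Streamly}, so p_{Streamly} = 74.25 / 0.75 = 99.
q_{Streamly} = 231 − 2·99 + 99 = 132.
Profit = (99 − 33)·132 = 8712.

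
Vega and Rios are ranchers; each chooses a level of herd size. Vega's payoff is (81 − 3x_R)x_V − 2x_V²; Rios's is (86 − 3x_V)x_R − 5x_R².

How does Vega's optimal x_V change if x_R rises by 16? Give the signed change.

Expanding Vega's payoff: 81x_V − 3x_Rx_V − 2x_V².
∂π/∂x_V = 81 − 3x_R − 4x_V = 0, so x_V = 20.25 − 0.75x_R.
The reaction-function slope is −0.75, so a 16-unit rise in x_R moves x_V by −0.75 × 16 = −12. Vega's best response falls — the actions are strategic substitutes.

-12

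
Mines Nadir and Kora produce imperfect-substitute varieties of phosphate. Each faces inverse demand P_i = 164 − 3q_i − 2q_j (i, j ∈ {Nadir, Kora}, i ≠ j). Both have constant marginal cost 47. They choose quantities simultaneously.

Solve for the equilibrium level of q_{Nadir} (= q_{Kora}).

14.625

Mine Nadir's profit: π = q_{Nadir}(164 − 3q_{Nadir} − 2q_{Kora}) − 47q_{Nadir}.
∂π/∂q_{Nadir} = 117 − 6q_{Nadir} − 2q_{Kora} = 0 ⇒ q_{Nadir} = 19.5 − (1/3)q_{Kora}.
The game is symmetric, so in equilibrium q_{Kora} = q_{Nadir}: the reaction function gives (4/3)q_{Nadir} = 19.5, hence q_{Nadir} = 14.625.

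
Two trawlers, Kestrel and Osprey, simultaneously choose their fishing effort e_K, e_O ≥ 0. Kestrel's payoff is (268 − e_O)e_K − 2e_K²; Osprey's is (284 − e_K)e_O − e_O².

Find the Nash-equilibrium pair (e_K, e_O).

36, 124

Expanding Kestrel's payoff: 268e_K − e_Oe_K − 2e_K².
∂π/∂e_K = 268 − e_O − 4e_K = 0, so e_K = 67 − 0.25e_O.
Likewise for Osprey: e_O = 142 − 0.5e_K.
Substituting the second reaction function into the first: e_K = 67 − 0.25(142 − 0.5e_K), which gives 0.875e_K = 31.5 ⇒ e_K = 36.
Then e_O = 142 − 0.5·36 = 124.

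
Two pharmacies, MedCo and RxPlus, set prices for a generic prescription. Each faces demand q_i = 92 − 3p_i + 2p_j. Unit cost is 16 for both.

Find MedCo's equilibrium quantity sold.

MedCo's profit: π = (p_{MedCo} − 16)(92 − 3p_{MedCo} + 2p_{RxPlus}).
∂π/∂p_{MedCo} = 140 − 6p_{MedCo} + 2p_{RxPlus} = 0 ⇒ p_{MedCo} = 70/3 + (1/3)p_{RxPlus}.
By symmetry p_{RxPlus} = p_{MedCo}; substituting into the reaction function, (2/3)p_{MedCo} = 70/3 and p_{MedCo} = 35.
q_{MedCo} = 92 − 3·35 + 2·35 = 57.

57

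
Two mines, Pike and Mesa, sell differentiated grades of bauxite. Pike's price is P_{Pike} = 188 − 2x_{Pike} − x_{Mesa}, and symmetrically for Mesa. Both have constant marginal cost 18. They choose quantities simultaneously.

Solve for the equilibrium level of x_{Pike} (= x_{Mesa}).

Mine Pike's profit: π = x_{Pike}(188 − 2x_{Pike} − x_{Mesa}) − 18x_{Pike}.
∂π/∂x_{Pike} = 170 − 4x_{Pike} − x_{Mesa} = 0 ⇒ x_{Pike} = 42.5 − 0.25x_{Mesa}.
Setting x_{Pike} = x_{Mesa} in the reaction function: x_{Pike} = 42.5 − 0.25x_{Pike}, so x_{Pike} = 42.5 / 1.25 = 34.

34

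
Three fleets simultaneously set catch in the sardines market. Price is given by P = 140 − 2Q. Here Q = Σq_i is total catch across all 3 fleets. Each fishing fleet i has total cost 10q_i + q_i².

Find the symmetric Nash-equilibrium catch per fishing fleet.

A representative fishing fleet's profit is π_i = q_i(140 − 2Q) − 10q_i − q_i², with Q = q_i + Σ_{j≠i} q_j.
First-order condition: 130 − 6q_i − 2Σ_{j≠i} q_j = 0.
Imposing symmetry (q_j = q for all j) turns Σ_{j≠i} q_j into 2q, so 130 = 10q and q = 13.

13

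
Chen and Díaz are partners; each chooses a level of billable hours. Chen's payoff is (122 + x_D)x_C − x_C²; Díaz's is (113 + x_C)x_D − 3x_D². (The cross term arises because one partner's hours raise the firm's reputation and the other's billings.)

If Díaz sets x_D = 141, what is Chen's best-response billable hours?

131.5

Expanding Chen's payoff: 122x_C + x_Dx_C − x_C².
∂π/∂x_C = 122 + x_D − 2x_C = 0, so x_C = 61 + 0.5x_D.
At x_D = 141: x_C = 61 + 0.5·141 = 131.5.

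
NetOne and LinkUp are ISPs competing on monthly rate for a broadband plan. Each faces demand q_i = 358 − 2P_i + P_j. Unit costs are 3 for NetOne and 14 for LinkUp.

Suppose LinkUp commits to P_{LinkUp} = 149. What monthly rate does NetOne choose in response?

NetOne's profit: π = (P_{NetOne} − 3)(358 − 2P_{NetOne} + P_{LinkUp}).
∂π/∂P_{NetOne} = 364 − 4P_{NetOne} + P_{LinkUp} = 0 ⇒ P_{NetOne} = 91 + 0.25P_{LinkUp}.
At P_{LinkUp} = 149: P_{NetOne} = 91 + 0.25·149 = 128.25.

128.25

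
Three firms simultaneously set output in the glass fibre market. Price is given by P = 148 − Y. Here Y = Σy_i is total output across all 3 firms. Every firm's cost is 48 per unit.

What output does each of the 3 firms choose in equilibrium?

A representative firm's profit is π_i = y_i(148 − Y) − 48y_i, with Y = y_i + Σ_{j≠i} y_j.
First-order condition: 100 − 2y_i − Σ_{j≠i} y_j = 0.
With identical firms, set every y_j = y: then 100 − 2y − 2y = 0, i.e. y = 100/4 = 25.

25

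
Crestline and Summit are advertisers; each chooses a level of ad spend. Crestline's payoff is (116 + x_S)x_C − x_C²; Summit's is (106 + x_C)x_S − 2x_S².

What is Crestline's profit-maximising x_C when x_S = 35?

75.5

Expanding Crestline's payoff: 116x_C + x_Sx_C − x_C².
∂π/∂x_C = 116 + x_S − 2x_C = 0, so x_C = 58 + 0.5x_S.
At x_S = 35: x_C = 58 + 0.5·35 = 75.5.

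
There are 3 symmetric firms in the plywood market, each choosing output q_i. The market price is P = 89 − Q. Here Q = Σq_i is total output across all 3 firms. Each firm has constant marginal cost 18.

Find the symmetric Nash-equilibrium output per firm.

A representative firm's profit is π_i = q_i(89 − Q) − 18q_i, with Q = q_i + Σ_{j≠i} q_j.
First-order condition: 71 − 2q_i − Σ_{j≠i} q_j = 0.
With identical firms, set every q_j = q: then 71 − 2q − 2q = 0, i.e. q = 71/4 = 17.75.

17.75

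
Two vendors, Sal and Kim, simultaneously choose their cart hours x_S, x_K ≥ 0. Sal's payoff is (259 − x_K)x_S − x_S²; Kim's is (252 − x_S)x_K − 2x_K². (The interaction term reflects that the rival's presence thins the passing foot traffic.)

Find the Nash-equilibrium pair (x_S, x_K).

Expanding Sal's payoff: 259x_S − x_Kx_S − x_S².
∂π/∂x_S = 259 − x_K − 2x_S = 0, so x_S = 129.5 − 0.5x_K.
Likewise for Kim: x_K = 63 − 0.25x_S.
Plugging x_K into Sal's best response: x_S = 129.5 − 0.5(63 − 0.25x_S) ⇒ 0.875x_S = 98, so x_S = 112.
Then x_K = 63 − 0.25·112 = 35.

112, 35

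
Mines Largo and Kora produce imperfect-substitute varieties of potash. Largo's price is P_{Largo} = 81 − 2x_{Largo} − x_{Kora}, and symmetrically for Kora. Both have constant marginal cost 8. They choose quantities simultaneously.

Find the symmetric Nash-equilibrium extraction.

Mine Largo's profit: π = x_{Largo}(81 − 2x_{Largo} − x_{Kora}) − 8x_{Largo}.
∂π/∂x_{Largo} = 73 − 4x_{Largo} − x_{Kora} = 0 ⇒ x_{Largo} = 18.25 − 0.25x_{Kora}.
By symmetry x_{Kora} = x_{Largo}; substituting into the reaction function, 1.25x_{Largo} = 18.25 and x_{Largo} = 14.6.

14.6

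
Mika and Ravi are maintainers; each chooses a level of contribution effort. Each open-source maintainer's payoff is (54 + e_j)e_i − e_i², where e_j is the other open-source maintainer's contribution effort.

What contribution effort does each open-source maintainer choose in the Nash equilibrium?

Mika's payoff is (54 + e_R)e_M − e_M².
∂π/∂e_M = 54 + e_R − 2e_M = 0, so e_M = 27 + 0.5e_R.
The game is symmetric, so in equilibrium e_R = e_M: the reaction function gives 0.5e_M = 27, hence e_M = 54.

54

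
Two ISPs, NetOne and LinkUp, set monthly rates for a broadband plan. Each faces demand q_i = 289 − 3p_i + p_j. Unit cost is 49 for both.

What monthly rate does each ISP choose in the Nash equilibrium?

87.2

NetOne's profit: π = (p_{NetOne} − 49)(289 − 3p_{NetOne} + p_{LinkUp}).
∂π/∂p_{NetOne} = 436 − 6p_{NetOne} + p_{LinkUp} = 0 ⇒ p_{NetOne} = 218/3 + (1/6)p_{LinkUp}.
The game is symmetric, so in equilibrium p_{LinkUp} = p_{NetOne}: the reaction function gives (5/6)p_{NetOne} = 218/3, hence p_{NetOne} = 87.2.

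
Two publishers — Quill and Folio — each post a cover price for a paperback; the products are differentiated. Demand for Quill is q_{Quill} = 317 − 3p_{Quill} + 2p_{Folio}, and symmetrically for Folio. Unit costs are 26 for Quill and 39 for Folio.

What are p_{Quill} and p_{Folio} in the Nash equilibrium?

Quill's profit: π = (p_{Quill} − 26)(317 − 3p_{Quill} + 2p_{Folio}).
∂π/∂p_{Quill} = 395 − 6p_{Quill} + 2p_{Folio} = 0 ⇒ p_{Quill} = 395/6 + (1/3)p_{Folio}.
Similarly p_{Folio} = 217/3 + (1/3)p_{Quill}.
Solving the two reaction functions simultaneously: (1 − (1/3)(1/3))p_{Quill} = 395/6 + (1/3)·(217/3), so (8/9)p_{Quill} = 1619/18 and p_{Quill} = 101.1875.
Then p_{Folio} = 217/3 + (1/3)·101.1875 = 106.0625.

101.1875, 106.0625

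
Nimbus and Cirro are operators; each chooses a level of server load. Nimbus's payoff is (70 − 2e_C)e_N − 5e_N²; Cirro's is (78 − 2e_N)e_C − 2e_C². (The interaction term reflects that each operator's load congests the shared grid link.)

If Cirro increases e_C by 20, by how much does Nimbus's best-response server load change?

Expanding Nimbus's payoff: 70e_N − 2e_Ce_N − 5e_N².
∂π/∂e_N = 70 − 2e_C − 10e_N = 0, so e_N = 7 − 0.2e_C.
The reaction-function slope is −0.2, so a 20-unit rise in e_C moves e_N by −0.2 × 20 = −4. Nimbus's best response falls — the actions are strategic substitutes.

-4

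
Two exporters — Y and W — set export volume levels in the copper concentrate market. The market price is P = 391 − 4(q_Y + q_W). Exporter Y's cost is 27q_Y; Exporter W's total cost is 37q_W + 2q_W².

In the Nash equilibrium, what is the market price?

174.6

Exporter Y's profit: π = q_Y(391 − 4(q_Y + q_W)) − 27q_Y.
∂π/∂q_Y = 364 − 8q_Y − 4q_W = 0, so q_Y = 45.5 − 0.5q_W.
For W: ∂π/∂q_W = 354 − 12q_W − 4q_Y = 0 ⇒ q_W = 29.5 − (1/3)q_Y.
Solving the two reaction functions simultaneously: (1 − (−0.5)(−1/3))q_Y = 45.5 − 0.5·29.5, so (5/6)q_Y = 30.75 and q_Y = 36.9.
Then q_W = 29.5 − (1/3)·36.9 = 17.2.
Equilibrium price: P = 391 − 4·54.1 = 174.6.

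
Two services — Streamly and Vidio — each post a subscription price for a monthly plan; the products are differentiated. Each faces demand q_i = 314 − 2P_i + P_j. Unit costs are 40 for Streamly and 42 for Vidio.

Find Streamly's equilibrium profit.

Streamly's profit: π = (P_{Streamly} − 40)(314 − 2P_{Streamly} + P_{Vidio}).
∂π/∂P_{Streamly} = 394 − 4P_{Streamly} + P_{Vidio} = 0 ⇒ P_{Streamly} = 98.5 + 0.25P_{Vidio}.
Similarly P_{Vidio} = 99.5 + 0.25P_{Streamly}.
Plugging P_{Vidio} into Streamly's best response: P_{Streamly} = 98.5 + 0.25(99.5 + 0.25P_{Streamly}) ⇒ 0.9375P_{Streamly} = 123.375, so P_{Streamly} = 131.6.
Then P_{Vidio} = 99.5 + 0.25·131.6 = 132.4.
q_{Streamly} = 314 − 2·131.6 + 132.4 = 183.2.
Profit = (131.6 − 40)·183.2 = 16781.12.

16781.12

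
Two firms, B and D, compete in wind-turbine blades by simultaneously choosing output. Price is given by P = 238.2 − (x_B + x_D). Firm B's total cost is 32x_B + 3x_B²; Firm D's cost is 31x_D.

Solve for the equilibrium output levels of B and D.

13.68, 96.76

Firm B's profit: π = x_B(238.2 − (x_B + x_D)) − 32x_B − 3x_B².
∂π/∂x_B = 206.2 − 8x_B − x_D = 0, so x_B = 25.775 − 0.125x_D.
For D: ∂π/∂x_D = 207.2 − 2x_D − x_B = 0 ⇒ x_D = 103.6 − 0.5x_B.
Plugging x_D into B's best response: x_B = 25.775 − 0.125(103.6 − 0.5x_B) ⇒ 0.9375x_B = 12.825, so x_B = 13.68.
Then x_D = 103.6 − 0.5·13.68 = 96.76.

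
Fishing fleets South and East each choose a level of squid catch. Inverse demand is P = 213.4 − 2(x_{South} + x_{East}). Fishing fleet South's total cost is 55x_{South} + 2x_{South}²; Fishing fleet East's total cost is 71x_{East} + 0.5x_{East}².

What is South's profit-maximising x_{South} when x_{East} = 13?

Fishing fleet South's profit: π = x_{South}(213.4 − 2(x_{South} + x_{East})) − 55x_{South} − 2x_{South}².
∂π/∂x_{South} = 158.4 − 8x_{South} − 2x_{East} = 0, so x_{South} = 19.8 − 0.25x_{East}.
At x_{East} = 13: x_{South} = 19.8 − 0.25·13 = 16.55.

16.55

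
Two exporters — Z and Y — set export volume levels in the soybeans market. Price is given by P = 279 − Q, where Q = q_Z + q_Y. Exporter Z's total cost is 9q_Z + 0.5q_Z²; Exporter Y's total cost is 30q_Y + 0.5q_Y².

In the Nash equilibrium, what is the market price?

149.25

Exporter Z's profit: π = q_Z(279 − (q_Z + q_Y)) − 9q_Z − 0.5q_Z².
∂π/∂q_Z = 270 − 3q_Z − q_Y = 0, so q_Z = 90 − (1/3)q_Y.
By the same steps for Y: q_Y = 83 − (1/3)q_Z.
Substituting the second reaction function into the first: q_Z = 90 − (1/3)(83 − (1/3)q_Z), which gives (8/9)q_Z = 187/3 ⇒ q_Z = 70.125.
Then q_Y = 83 − (1/3)·70.125 = 59.625.
Equilibrium price: P = 279 − 129.75 = 149.25.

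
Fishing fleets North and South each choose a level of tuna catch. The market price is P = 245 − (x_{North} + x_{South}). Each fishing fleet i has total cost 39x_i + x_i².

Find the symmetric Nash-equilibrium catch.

41.2

Fishing fleet North's profit: π = x_{North}(245 − (x_{North} + x_{South})) − 39x_{North} − x_{North}².
∂π/∂x_{North} = 206 − 4x_{North} − x_{South} = 0, so x_{North} = 51.5 − 0.25x_{South}.
By symmetry x_{South} = x_{North}; substituting into the reaction function, 1.25x_{North} = 51.5 and x_{North} = 41.2.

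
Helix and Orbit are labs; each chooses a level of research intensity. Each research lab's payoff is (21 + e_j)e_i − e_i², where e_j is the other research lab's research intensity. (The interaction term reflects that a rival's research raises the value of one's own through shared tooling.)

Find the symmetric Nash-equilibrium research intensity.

Helix's payoff is (21 + e_O)e_H − e_H².
∂π/∂e_H = 21 + e_O − 2e_H = 0, so e_H = 10.5 + 0.5e_O.
By symmetry e_O = e_H; substituting into the reaction function, 0.5e_H = 10.5 and e_H = 21.

21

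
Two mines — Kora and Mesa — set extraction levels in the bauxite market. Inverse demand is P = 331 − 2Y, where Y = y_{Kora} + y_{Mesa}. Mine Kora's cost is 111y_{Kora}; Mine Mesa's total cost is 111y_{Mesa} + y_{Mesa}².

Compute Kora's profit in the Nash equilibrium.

Mine Kora's profit: π = y_{Kora}(331 − 2(y_{Kora} + y_{Mesa})) − 111y_{Kora}.
∂π/∂y_{Kora} = 220 − 4y_{Kora} − 2y_{Mesa} = 0, so y_{Kora} = 55 − 0.5y_{Mesa}.
For Mesa: ∂π/∂y_{Mesa} = 220 − 6y_{Mesa} − 2y_{Kora} = 0 ⇒ y_{Mesa} = 110/3 − (1/3)y_{Kora}.
Substituting the second reaction function into the first: y_{Kora} = 55 − 0.5(110/3 − (1/3)y_{Kora}), which gives (5/6)y_{Kora} = 110/3 ⇒ y_{Kora} = 44.
Then y_{Mesa} = 110/3 − (1/3)·44 = 22.
Price P = 331 − 2·66 = 199.
Kora's profit: (199 − 111)·44 = 3872.

3872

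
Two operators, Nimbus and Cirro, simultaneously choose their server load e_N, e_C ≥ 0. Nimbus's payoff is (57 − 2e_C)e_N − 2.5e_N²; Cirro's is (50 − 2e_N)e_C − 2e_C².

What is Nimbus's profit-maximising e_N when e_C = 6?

Expanding Nimbus's payoff: 57e_N − 2e_Ce_N − 2.5e_N².
∂π/∂e_N = 57 − 2e_C − 5e_N = 0, so e_N = 11.4 − 0.4e_C.
At e_C = 6: e_N = 11.4 − 0.4·6 = 9.

9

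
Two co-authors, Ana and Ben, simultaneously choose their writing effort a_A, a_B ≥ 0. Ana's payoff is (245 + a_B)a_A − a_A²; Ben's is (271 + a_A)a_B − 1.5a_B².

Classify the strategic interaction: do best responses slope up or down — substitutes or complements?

Expanding Ana's payoff: 245a_A + a_Ba_A − a_A².
∂π/∂a_A = 245 + a_B − 2a_A = 0, so a_A = 122.5 + 0.5a_B.
The best-response slope da_A/da_B = 0.5 > 0: the reaction function is upward-sloping, so the choices are strategic complements.

strategic complements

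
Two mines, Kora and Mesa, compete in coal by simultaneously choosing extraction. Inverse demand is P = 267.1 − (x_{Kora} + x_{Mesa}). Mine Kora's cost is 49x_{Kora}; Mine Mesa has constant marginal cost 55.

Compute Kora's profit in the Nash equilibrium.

Mine Kora's profit: π = x_{Kora}(267.1 − (x_{Kora} + x_{Mesa})) − 49x_{Kora}.
∂π/∂x_{Kora} = 218.1 − 2x_{Kora} − x_{Mesa} = 0, so x_{Kora} = 109.05 − 0.5x_{Mesa}.
By the same steps for Mesa: x_{Mesa} = 106.05 − 0.5x_{Kora}.
Substituting the second reaction function into the first: x_{Kora} = 109.05 − 0.5(106.05 − 0.5x_{Kora}), which gives 0.75x_{Kora} = 56.025 ⇒ x_{Kora} = 74.7.
Then x_{Mesa} = 106.05 − 0.5·74.7 = 68.7.
Price P = 267.1 − 143.4 = 123.7.
Kora's profit: (123.7 − 49)·74.7 = 5580.09.

5580.09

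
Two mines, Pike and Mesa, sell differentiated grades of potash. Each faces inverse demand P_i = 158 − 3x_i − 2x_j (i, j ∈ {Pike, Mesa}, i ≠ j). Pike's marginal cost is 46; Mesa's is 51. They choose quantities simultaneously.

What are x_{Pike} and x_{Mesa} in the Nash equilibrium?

Mine Pike's profit: π = x_{Pike}(158 − 3x_{Pike} − 2x_{Mesa}) − 46x_{Pike}.
∂π/∂x_{Pike} = 112 − 6x_{Pike} − 2x_{Mesa} = 0 ⇒ x_{Pike} = 56/3 − (1/3)x_{Mesa}.
Similarly x_{Mesa} = 107/6 − (1/3)x_{Pike}.
Solving the two reaction functions simultaneously: (1 − (−1/3)(−1/3))x_{Pike} = 56/3 − (1/3)·(107/6), so (8/9)x_{Pike} = 229/18 and x_{Pike} = 14.3125.
Then x_{Mesa} = 107/6 − (1/3)·14.3125 = 13.0625.

14.3125, 13.0625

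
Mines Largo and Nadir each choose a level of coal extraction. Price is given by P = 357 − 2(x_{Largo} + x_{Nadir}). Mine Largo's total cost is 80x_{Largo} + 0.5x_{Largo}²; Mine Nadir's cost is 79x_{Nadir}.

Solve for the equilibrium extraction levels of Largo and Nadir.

Mine Largo's profit: π = x_{Largo}(357 − 2(x_{Largo} + x_{Nadir})) − 80x_{Largo} − 0.5x_{Largo}².
∂π/∂x_{Largo} = 277 − 5x_{Largo} − 2x_{Nadir} = 0, so x_{Largo} = 55.4 − 0.4x_{Nadir}.
For Nadir: ∂π/∂x_{Nadir} = 278 − 4x_{Nadir} − 2x_{Largo} = 0 ⇒ x_{Nadir} = 69.5 − 0.5x_{Largo}.
Plugging x_{Nadir} into Largo's best response: x_{Largo} = 55.4 − 0.4(69.5 − 0.5x_{Largo}) ⇒ 0.8x_{Largo} = 27.6, so x_{Largo} = 34.5.
Then x_{Nadir} = 69.5 − 0.5·34.5 = 52.25.

34.5, 52.25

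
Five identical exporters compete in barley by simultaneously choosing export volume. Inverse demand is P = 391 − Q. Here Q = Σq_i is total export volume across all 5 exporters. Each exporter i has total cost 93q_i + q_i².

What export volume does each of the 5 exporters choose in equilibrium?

37.25

A representative exporter's profit is π_i = q_i(391 − Q) − 93q_i − q_i², with Q = q_i + Σ_{j≠i} q_j.
First-order condition: 298 − 4q_i − Σ_{j≠i} q_j = 0.
With identical exporters, set every q_j = q: then 298 − 4q − 4q = 0, i.e. q = 298/8 = 37.25.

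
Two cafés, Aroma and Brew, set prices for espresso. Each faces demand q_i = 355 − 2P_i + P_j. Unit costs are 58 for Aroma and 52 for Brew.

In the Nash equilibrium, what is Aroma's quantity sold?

Aroma's profit: π = (P_{Aroma} − 58)(355 − 2P_{Aroma} + P_{Brew}).
∂π/∂P_{Aroma} = 471 − 4P_{Aroma} + P_{Brew} = 0 ⇒ P_{Aroma} = 117.75 + 0.25P_{Brew}.
Similarly P_{Brew} = 114.75 + 0.25P_{Aroma}.
Solving the two reaction functions simultaneously: (1 − (0.25)(0.25))P_{Aroma} = 117.75 + 0.25·114.75, so 0.9375P_{Aroma} = 146.4375 and P_{Aroma} = 156.2.
Then P_{Brew} = 114.75 + 0.25·156.2 = 153.8.
q_{Aroma} = 355 − 2·156.2 + 153.8 = 196.4.

196.4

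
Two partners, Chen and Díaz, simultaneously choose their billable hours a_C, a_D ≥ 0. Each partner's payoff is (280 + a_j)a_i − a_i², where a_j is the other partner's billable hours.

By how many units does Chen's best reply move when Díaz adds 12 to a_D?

6

Chen's payoff is (280 + a_D)a_C − a_C².
∂π/∂a_C = 280 + a_D − 2a_C = 0, so a_C = 140 + 0.5a_D.
The reaction-function slope is 0.5, so a 12-unit rise in a_D moves a_C by 0.5 × 12 = 6. Chen's best response rises — the actions are strategic complements.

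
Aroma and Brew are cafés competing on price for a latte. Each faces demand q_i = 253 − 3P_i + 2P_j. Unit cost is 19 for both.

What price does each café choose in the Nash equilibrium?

Aroma's profit: π = (P_{Aroma} − 19)(253 − 3P_{Aroma} + 2P_{Brew}).
∂π/∂P_{Aroma} = 310 − 6P_{Aroma} + 2P_{Brew} = 0 ⇒ P_{Aroma} = 155/3 + (1/3)P_{Brew}.
The game is symmetric, so in equilibrium P_{Brew} = P_{Aroma}: the reaction function gives (2/3)P_{Aroma} = 155/3, hence P_{Aroma} = 77.5.

77.5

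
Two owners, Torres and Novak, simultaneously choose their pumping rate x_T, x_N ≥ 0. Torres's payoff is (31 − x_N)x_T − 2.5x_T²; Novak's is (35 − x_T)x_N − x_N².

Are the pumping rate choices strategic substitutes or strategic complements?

strategic substitutes

Expanding Torres's payoff: 31x_T − x_Nx_T − 2.5x_T².
∂π/∂x_T = 31 − x_N − 5x_T = 0, so x_T = 6.2 − 0.2x_N.
The best-response slope dx_T/dx_N = −0.2 < 0: the reaction function is downward-sloping, so the choices are strategic substitutes.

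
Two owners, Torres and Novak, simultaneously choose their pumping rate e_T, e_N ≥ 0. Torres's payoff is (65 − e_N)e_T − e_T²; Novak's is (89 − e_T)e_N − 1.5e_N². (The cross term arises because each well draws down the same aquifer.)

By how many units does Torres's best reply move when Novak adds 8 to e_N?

-4

Expanding Torres's payoff: 65e_T − e_Ne_T − e_T².
∂π/∂e_T = 65 − e_N − 2e_T = 0, so e_T = 32.5 − 0.5e_N.
The reaction-function slope is −0.5, so an 8-unit rise in e_N moves e_T by −0.5 × 8 = −4. Torres's best response falls — the actions are strategic substitutes.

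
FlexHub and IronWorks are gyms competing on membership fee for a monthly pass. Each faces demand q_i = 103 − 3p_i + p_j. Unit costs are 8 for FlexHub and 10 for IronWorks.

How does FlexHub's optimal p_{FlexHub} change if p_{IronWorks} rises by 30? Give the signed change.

5

FlexHub's profit: π = (p_{FlexHub} − 8)(103 − 3p_{FlexHub} + p_{IronWorks}).
∂π/∂p_{FlexHub} = 127 − 6p_{FlexHub} + p_{IronWorks} = 0 ⇒ p_{FlexHub} = 127/6 + (1/6)p_{IronWorks}.
The reaction-function slope is 1/6, so a 30-unit rise in p_{IronWorks} moves p_{FlexHub} by 1/6 × 30 = 5. FlexHub's best response rises — the actions are strategic complements.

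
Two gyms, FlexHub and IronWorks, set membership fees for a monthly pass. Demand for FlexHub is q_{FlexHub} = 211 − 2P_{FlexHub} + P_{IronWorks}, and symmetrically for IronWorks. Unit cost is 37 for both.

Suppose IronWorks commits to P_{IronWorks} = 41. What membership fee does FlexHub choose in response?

FlexHub's profit: π = (P_{FlexHub} − 37)(211 − 2P_{FlexHub} + P_{IronWorks}).
∂π/∂P_{FlexHub} = 285 − 4P_{FlexHub} + P_{IronWorks} = 0 ⇒ P_{FlexHub} = 71.25 + 0.25P_{IronWorks}.
At P_{IronWorks} = 41: P_{FlexHub} = 71.25 + 0.25·41 = 81.5.

81.5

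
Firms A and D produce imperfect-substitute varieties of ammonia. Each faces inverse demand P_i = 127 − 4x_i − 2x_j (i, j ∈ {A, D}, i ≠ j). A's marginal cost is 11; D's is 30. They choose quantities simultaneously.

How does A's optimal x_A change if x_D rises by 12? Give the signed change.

-3

Firm A's profit: π = x_A(127 − 4x_A − 2x_D) − 11x_A.
∂π/∂x_A = 116 − 8x_A − 2x_D = 0 ⇒ x_A = 14.5 − 0.25x_D.
The reaction-function slope is −0.25, so a 12-unit rise in x_D moves x_A by −0.25 × 12 = −3. A's best response falls — the actions are strategic substitutes.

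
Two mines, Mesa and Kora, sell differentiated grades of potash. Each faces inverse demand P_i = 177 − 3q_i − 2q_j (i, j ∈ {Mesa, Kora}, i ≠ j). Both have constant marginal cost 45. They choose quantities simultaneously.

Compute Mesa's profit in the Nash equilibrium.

816.75

Mine Mesa's profit: π = q_{Mesa}(177 − 3q_{Mesa} − 2q_{Kora}) − 45q_{Mesa}.
∂π/∂q_{Mesa} = 132 − 6q_{Mesa} − 2q_{Kora} = 0 ⇒ q_{Mesa} = 22 − (1/3)q_{Kora}.
The game is symmetric, so in equilibrium q_{Kora} = q_{Mesa}: the reaction function gives (4/3)q_{Mesa} = 22, hence q_{Mesa} = 16.5.
P_{Mesa} = 177 − 3·16.5 − 2·16.5 = 94.5.
Profit = (94.5 − 45)·16.5 = 816.75.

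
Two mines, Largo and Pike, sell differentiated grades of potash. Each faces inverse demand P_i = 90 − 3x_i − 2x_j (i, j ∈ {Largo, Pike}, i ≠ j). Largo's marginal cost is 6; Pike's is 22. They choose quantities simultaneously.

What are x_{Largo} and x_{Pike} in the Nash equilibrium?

Mine Largo's profit: π = x_{Largo}(90 − 3x_{Largo} − 2x_{Pike}) − 6x_{Largo}.
∂π/∂x_{Largo} = 84 − 6x_{Largo} − 2x_{Pike} = 0 ⇒ x_{Largo} = 14 − (1/3)x_{Pike}.
Similarly x_{Pike} = 34/3 − (1/3)x_{Largo}.
Plugging x_{Pike} into Largo's best response: x_{Largo} = 14 − (1/3)(34/3 − (1/3)x_{Largo}) ⇒ (8/9)x_{Largo} = 92/9, so x_{Largo} = 11.5.
Then x_{Pike} = 34/3 − (1/3)·11.5 = 7.5.

11.5, 7.5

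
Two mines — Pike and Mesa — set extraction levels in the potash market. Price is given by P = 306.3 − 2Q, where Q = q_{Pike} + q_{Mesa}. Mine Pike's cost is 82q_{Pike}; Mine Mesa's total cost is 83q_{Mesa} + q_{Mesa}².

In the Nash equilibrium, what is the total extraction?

Mine Pike's profit: π = q_{Pike}(306.3 − 2(q_{Pike} + q_{Mesa})) − 82q_{Pike}.
∂π/∂q_{Pike} = 224.3 − 4q_{Pike} − 2q_{Mesa} = 0, so q_{Pike} = 56.075 − 0.5q_{Mesa}.
For Mesa: ∂π/∂q_{Mesa} = 223.3 − 6q_{Mesa} − 2q_{Pike} = 0 ⇒ q_{Mesa} = 2233/60 − (1/3)q_{Pike}.
Solving the two reaction functions simultaneously: (1 − (−0.5)(−1/3))q_{Pike} = 56.075 − 0.5·(2233/60), so (5/6)q_{Pike} = 562/15 and q_{Pike} = 44.96.
Then q_{Mesa} = 2233/60 − (1/3)·44.96 = 22.23.
Total extraction: 44.96 + 22.23 = 67.19.

67.19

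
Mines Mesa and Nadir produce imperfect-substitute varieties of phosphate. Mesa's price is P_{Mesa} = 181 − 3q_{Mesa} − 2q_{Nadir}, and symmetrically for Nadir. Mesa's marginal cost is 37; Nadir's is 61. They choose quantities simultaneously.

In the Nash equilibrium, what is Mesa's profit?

Mine Mesa's profit: π = q_{Mesa}(181 − 3q_{Mesa} − 2q_{Nadir}) − 37q_{Mesa}.
∂π/∂q_{Mesa} = 144 − 6q_{Mesa} − 2q_{Nadir} = 0 ⇒ q_{Mesa} = 24 − (1/3)q_{Nadir}.
Similarly q_{Nadir} = 20 − (1/3)q_{Mesa}.
Solving the two reaction functions simultaneously: (1 − (−1/3)(−1/3))q_{Mesa} = 24 − (1/3)·20, so (8/9)q_{Mesa} = 52/3 and q_{Mesa} = 19.5.
Then q_{Nadir} = 20 − (1/3)·19.5 = 13.5.
P_{Mesa} = 181 − 3·19.5 − 2·13.5 = 95.5.
Profit = (95.5 − 37)·19.5 = 1140.75.

1140.75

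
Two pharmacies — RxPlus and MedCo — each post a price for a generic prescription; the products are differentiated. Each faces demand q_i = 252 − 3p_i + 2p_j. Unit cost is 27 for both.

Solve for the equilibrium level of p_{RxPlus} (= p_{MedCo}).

RxPlus's profit: π = (p_{RxPlus} − 27)(252 − 3p_{RxPlus} + 2p_{MedCo}).
∂π/∂p_{RxPlus} = 333 − 6p_{RxPlus} + 2p_{MedCo} = 0 ⇒ p_{RxPlus} = 55.5 + (1/3)p_{MedCo}.
The game is symmetric, so in equilibrium p_{MedCo} = p_{RxPlus}: the reaction function gives (2/3)p_{RxPlus} = 55.5, hence p_{RxPlus} = 83.25.

83.25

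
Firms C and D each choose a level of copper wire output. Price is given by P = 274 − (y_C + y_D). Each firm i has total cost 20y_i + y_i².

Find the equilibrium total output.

Firm C's profit: π = y_C(274 − (y_C + y_D)) − 20y_C − y_C².
∂π/∂y_C = 254 − 4y_C − y_D = 0, so y_C = 63.5 − 0.25y_D.
The game is symmetric, so in equilibrium y_D = y_C: the reaction function gives 1.25y_C = 63.5, hence y_C = 50.8.
Total output: 50.8 + 50.8 = 101.6.

101.6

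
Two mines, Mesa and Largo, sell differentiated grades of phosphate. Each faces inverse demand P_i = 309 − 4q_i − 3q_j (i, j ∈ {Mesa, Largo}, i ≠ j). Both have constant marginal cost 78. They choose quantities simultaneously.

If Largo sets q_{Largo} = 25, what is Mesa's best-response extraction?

Mine Mesa's profit: π = q_{Mesa}(309 − 4q_{Mesa} − 3q_{Largo}) − 78q_{Mesa}.
∂π/∂q_{Mesa} = 231 − 8q_{Mesa} − 3q_{Largo} = 0 ⇒ q_{Mesa} = 28.875 − 0.375q_{Largo}.
At q_{Largo} = 25: q_{Mesa} = 28.875 − 0.375·25 = 19.5.

19.5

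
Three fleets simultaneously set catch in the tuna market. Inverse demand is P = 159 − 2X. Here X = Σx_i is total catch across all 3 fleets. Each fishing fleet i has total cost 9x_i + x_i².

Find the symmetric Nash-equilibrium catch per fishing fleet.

15

A representative fishing fleet's profit is π_i = x_i(159 − 2X) − 9x_i − x_i², with X = x_i + Σ_{j≠i} x_j.
First-order condition: 150 − 6x_i − 2Σ_{j≠i} x_j = 0.
In a symmetric equilibrium every fishing fleet chooses the same x, so Σ_{j≠i} x_j = 2x. The condition becomes 150 − 10x = 0, giving x = 150/10 = 15.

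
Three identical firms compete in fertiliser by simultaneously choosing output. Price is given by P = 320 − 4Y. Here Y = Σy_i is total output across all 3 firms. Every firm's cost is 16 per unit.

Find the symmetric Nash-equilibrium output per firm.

A representative firm's profit is π_i = y_i(320 − 4Y) − 16y_i, with Y = y_i + Σ_{j≠i} y_j.
First-order condition: 304 − 8y_i − 4Σ_{j≠i} y_j = 0.
With identical firms, set every y_j = y: then 304 − 8y − 8y = 0, i.e. y = 304/16 = 19.

19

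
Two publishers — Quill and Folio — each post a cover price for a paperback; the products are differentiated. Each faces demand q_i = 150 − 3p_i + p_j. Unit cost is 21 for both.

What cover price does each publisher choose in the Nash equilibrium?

42.6

Quill's profit: π = (p_{Quill} − 21)(150 − 3p_{Quill} + p_{Folio}).
∂π/∂p_{Quill} = 213 − 6p_{Quill} + p_{Folio} = 0 ⇒ p_{Quill} = 35.5 + (1/6)p_{Folio}.
The game is symmetric, so in equilibrium p_{Folio} = p_{Quill}: the reaction function gives (5/6)p_{Quill} = 35.5, hence p_{Quill} = 42.6.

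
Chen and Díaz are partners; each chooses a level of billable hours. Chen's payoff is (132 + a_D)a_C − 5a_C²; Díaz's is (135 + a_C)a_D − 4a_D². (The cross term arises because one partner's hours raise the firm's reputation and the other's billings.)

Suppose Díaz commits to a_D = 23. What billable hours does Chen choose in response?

Expanding Chen's payoff: 132a_C + a_Da_C − 5a_C².
∂π/∂a_C = 132 + a_D − 10a_C = 0, so a_C = 13.2 + 0.1a_D.
At a_D = 23: a_C = 13.2 + 0.1·23 = 15.5.

15.5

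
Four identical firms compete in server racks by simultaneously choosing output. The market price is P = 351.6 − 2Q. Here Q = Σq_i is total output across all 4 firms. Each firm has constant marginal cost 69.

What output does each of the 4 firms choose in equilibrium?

28.26

A representative firm's profit is π_i = q_i(351.6 − 2Q) − 69q_i, with Q = q_i + Σ_{j≠i} q_j.
First-order condition: 282.6 − 4q_i − 2Σ_{j≠i} q_j = 0.
With identical firms, set every q_j = q: then 282.6 − 4q − 6q = 0, i.e. q = 282.6/10 = 28.26.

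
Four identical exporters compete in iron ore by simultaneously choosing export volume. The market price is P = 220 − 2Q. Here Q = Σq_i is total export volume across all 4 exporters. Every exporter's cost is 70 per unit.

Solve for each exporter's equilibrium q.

A representative exporter's profit is π_i = q_i(220 − 2Q) − 70q_i, with Q = q_i + Σ_{j≠i} q_j.
First-order condition: 150 − 4q_i − 2Σ_{j≠i} q_j = 0.
Imposing symmetry (q_j = q for all j) turns Σ_{j≠i} q_j into 3q, so 150 = 10q and q = 15.

15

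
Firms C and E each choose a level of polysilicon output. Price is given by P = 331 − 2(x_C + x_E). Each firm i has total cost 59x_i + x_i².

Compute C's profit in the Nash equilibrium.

Firm C's profit: π = x_C(331 − 2(x_C + x_E)) − 59x_C − x_C².
∂π/∂x_C = 272 − 6x_C − 2x_E = 0, so x_C = 136/3 − (1/3)x_E.
By symmetry x_E = x_C; substituting into the reaction function, (4/3)x_C = 136/3 and x_C = 34.
Price P = 331 − 2·68 = 195.
C's profit: (195 − 59)·34 − (34)² = 3468.

3468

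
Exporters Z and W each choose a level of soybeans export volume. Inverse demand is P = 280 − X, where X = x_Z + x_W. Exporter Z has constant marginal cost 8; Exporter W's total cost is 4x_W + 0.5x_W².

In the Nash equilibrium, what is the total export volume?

164

Exporter Z's profit: π = x_Z(280 − (x_Z + x_W)) − 8x_Z.
∂π/∂x_Z = 272 − 2x_Z − x_W = 0, so x_Z = 136 − 0.5x_W.
For W: ∂π/∂x_W = 276 − 3x_W − x_Z = 0 ⇒ x_W = 92 − (1/3)x_Z.
Plugging x_W into Z's best response: x_Z = 136 − 0.5(92 − (1/3)x_Z) ⇒ (5/6)x_Z = 90, so x_Z = 108.
Then x_W = 92 − (1/3)·108 = 56.
Total export volume: 108 + 56 = 164.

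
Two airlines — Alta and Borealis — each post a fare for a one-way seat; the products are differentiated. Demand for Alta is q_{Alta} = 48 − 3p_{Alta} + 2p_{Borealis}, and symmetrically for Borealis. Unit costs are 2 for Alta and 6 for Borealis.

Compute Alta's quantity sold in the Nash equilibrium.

Alta's profit: π = (p_{Alta} − 2)(48 − 3p_{Alta} + 2p_{Borealis}).
∂π/∂p_{Alta} = 54 − 6p_{Alta} + 2p_{Borealis} = 0 ⇒ p_{Alta} = 9 + (1/3)p_{Borealis}.
Similarly p_{Borealis} = 11 + (1/3)p_{Alta}.
Plugging p_{Borealis} into Alta's best response: p_{Alta} = 9 + (1/3)(11 + (1/3)p_{Alta}) ⇒ (8/9)p_{Alta} = 38/3, so p_{Alta} = 14.25.
Then p_{Borealis} = 11 + (1/3)·14.25 = 15.75.
q_{Alta} = 48 − 3·14.25 + 2·15.75 = 36.75.

36.75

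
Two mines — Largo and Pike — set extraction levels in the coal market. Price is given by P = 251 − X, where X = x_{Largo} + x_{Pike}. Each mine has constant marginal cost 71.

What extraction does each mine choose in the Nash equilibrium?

Mine Largo's profit: π = x_{Largo}(251 − (x_{Largo} + x_{Pike})) − 71x_{Largo}.
∂π/∂x_{Largo} = 180 − 2x_{Largo} − x_{Pike} = 0, so x_{Largo} = 90 − 0.5x_{Pike}.
The game is symmetric, so in equilibrium x_{Pike} = x_{Largo}: the reaction function gives 1.5x_{Largo} = 90, hence x_{Largo} = 60.

60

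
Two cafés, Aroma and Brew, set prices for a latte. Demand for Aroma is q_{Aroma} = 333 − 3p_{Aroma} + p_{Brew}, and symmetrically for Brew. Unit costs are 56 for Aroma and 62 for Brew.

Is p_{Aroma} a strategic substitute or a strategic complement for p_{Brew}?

Aroma's profit: π = (p_{Aroma} − 56)(333 − 3p_{Aroma} + p_{Brew}).
∂π/∂p_{Aroma} = 501 − 6p_{Aroma} + p_{Brew} = 0 ⇒ p_{Aroma} = 83.5 + (1/6)p_{Brew}.
The best-response slope dp_{Aroma}/dp_{Brew} = 1/6 > 0: the reaction function is upward-sloping, so the choices are strategic complements.

strategic complements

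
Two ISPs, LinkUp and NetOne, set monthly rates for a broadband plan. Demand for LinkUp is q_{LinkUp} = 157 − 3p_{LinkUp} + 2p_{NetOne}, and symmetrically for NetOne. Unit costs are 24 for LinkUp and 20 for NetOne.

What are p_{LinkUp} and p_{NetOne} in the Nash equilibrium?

LinkUp's profit: π = (p_{LinkUp} − 24)(157 − 3p_{LinkUp} + 2p_{NetOne}).
∂π/∂p_{LinkUp} = 229 − 6p_{LinkUp} + 2p_{NetOne} = 0 ⇒ p_{LinkUp} = 229/6 + (1/3)p_{NetOne}.
Similarly p_{NetOne} = 217/6 + (1/3)p_{LinkUp}.
Solving the two reaction functions simultaneously: (1 − (1/3)(1/3))p_{LinkUp} = 229/6 + (1/3)·(217/6), so (8/9)p_{LinkUp} = 452/9 and p_{LinkUp} = 56.5.
Then p_{NetOne} = 217/6 + (1/3)·56.5 = 55.

56.5, 55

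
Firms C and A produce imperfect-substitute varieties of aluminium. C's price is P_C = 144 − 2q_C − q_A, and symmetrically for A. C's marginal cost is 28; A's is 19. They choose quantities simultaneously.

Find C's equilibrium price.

73.2

Firm C's profit: π = q_C(144 − 2q_C − q_A) − 28q_C.
∂π/∂q_C = 116 − 4q_C − q_A = 0 ⇒ q_C = 29 − 0.25q_A.
Similarly q_A = 31.25 − 0.25q_C.
Solving the two reaction functions simultaneously: (1 − (−0.25)(−0.25))q_C = 29 − 0.25·31.25, so 0.9375q_C = 21.1875 and q_C = 22.6.
Then q_A = 31.25 − 0.25·22.6 = 25.6.
P_C = 144 − 2·22.6 − 25.6 = 73.2.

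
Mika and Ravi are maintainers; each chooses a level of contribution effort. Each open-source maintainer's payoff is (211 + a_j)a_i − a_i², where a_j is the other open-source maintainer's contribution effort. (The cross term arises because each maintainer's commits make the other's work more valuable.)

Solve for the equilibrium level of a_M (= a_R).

211

Mika's payoff is (211 + a_R)a_M − a_M².
∂π/∂a_M = 211 + a_R − 2a_M = 0, so a_M = 105.5 + 0.5a_R.
The game is symmetric, so in equilibrium a_R = a_M: the reaction function gives 0.5a_M = 105.5, hence a_M = 211.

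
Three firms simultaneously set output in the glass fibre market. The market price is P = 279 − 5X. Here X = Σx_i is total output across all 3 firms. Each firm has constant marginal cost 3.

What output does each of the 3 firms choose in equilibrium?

13.8

A representative firm's profit is π_i = x_i(279 − 5X) − 3x_i, with X = x_i + Σ_{j≠i} x_j.
First-order condition: 276 − 10x_i − 5Σ_{j≠i} x_j = 0.
With identical firms, set every x_j = x: then 276 − 10x − 10x = 0, i.e. x = 276/20 = 13.8.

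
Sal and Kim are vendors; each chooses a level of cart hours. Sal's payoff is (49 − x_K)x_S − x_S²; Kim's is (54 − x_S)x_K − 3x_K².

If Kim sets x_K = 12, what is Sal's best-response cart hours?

18.5

Expanding Sal's payoff: 49x_S − x_Kx_S − x_S².
∂π/∂x_S = 49 − x_K − 2x_S = 0, so x_S = 24.5 − 0.5x_K.
At x_K = 12: x_S = 24.5 − 0.5·12 = 18.5.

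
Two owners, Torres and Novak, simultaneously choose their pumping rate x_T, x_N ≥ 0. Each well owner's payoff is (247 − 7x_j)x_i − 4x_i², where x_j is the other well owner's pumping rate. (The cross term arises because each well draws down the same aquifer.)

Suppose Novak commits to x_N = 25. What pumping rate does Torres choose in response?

Torres's payoff is (247 − 7x_N)x_T − 4x_T².
∂π/∂x_T = 247 − 7x_N − 8x_T = 0, so x_T = 30.875 − 0.875x_N.
At x_N = 25: x_T = 30.875 − 0.875·25 = 9.

9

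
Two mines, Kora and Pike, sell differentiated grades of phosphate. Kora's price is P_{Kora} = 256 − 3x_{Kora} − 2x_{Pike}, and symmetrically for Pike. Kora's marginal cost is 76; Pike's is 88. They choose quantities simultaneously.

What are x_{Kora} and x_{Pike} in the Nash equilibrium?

23.25, 20.25

Mine Kora's profit: π = x_{Kora}(256 − 3x_{Kora} − 2x_{Pike}) − 76x_{Kora}.
∂π/∂x_{Kora} = 180 − 6x_{Kora} − 2x_{Pike} = 0 ⇒ x_{Kora} = 30 − (1/3)x_{Pike}.
Similarly x_{Pike} = 28 − (1/3)x_{Kora}.
Substituting the second reaction function into the first: x_{Kora} = 30 − (1/3)(28 − (1/3)x_{Kora}), which gives (8/9)x_{Kora} = 62/3 ⇒ x_{Kora} = 23.25.
Then x_{Pike} = 28 − (1/3)·23.25 = 20.25.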